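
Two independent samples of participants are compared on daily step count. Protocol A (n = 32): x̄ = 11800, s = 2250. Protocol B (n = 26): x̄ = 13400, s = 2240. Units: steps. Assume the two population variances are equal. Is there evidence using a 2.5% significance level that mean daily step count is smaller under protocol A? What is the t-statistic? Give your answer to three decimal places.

Let group 1 = protocol A, group 2 = protocol B. H0: μ_1 = μ_2; H1: μ_1 < μ_2 (two-sample pooled-variance t-test, left-tailed).
s_p² = [(32−1)·2250² + (26−1)·2240²]/(32+26−2) = 5042460
t = (11800 − 13400)/√[5042460·(1/32 + 1/26)] = -2.699
df = n₁ + n₂ − 2 = 56
p-value = P(T ≤ -2.699) ≈ 0.0046
Since p ≈ 0.0046 < α = 0.025, reject H0; the evidence is statistically significant.

-2.699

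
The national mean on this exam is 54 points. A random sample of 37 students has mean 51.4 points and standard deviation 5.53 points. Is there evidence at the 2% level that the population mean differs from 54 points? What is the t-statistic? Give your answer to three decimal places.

H0: μ = 54; H1: μ ≠ 54 (one-sample t-test, two-sided).
t = (x̄ − μ₀)/(s/√n) = (51.4 − 54)/(5.53/√37) = -2.860
df = n − 1 = 36
Two-sided p-value ≈ 0.0070
Since p ≈ 0.0070 < α = 0.02, reject H0; the data support H1.

-2.860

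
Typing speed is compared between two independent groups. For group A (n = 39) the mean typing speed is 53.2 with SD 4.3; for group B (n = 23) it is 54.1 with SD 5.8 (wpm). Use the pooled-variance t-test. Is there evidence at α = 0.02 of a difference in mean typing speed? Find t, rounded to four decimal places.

-0.6981

Let group 1 = group A, group 2 = group B. H0: μ_1 = μ_2; H1: μ_1 ≠ μ_2 (two-sample pooled-variance t-test, two-sided).
s_p² = [(39−1)·4.3² + (23−1)·5.8²]/(39+23−2) = 24.045
t = (53.2 − 54.1)/√[24.045·(1/39 + 1/23)] = -0.6981
df = n₁ + n₂ − 2 = 60
Two-sided p-value ≈ 0.4878
Since p ≈ 0.4878 > α = 0.02, fail to reject H0; the data do not provide sufficient evidence against H0.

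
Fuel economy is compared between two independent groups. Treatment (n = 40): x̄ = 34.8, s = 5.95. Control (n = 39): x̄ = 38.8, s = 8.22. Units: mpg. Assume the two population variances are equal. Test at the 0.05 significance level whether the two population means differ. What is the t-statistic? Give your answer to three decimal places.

Let group 1 = treatment, group 2 = control. H0: μ_1 = μ_2; H1: μ_1 ≠ μ_2 (two-sample pooled-variance t-test, two-sided).
s_p² = [(40−1)·5.95² + (39−1)·8.22²]/(40+39−2) = 51.2766
t = (34.8 − 38.8)/√[51.2766·(1/40 + 1/39)] = -2.482
df = n₁ + n₂ − 2 = 77
Two-sided p-value ≈ 0.0152
Since p ≈ 0.0152 < α = 0.05, reject H0; the data support H1.

-2.482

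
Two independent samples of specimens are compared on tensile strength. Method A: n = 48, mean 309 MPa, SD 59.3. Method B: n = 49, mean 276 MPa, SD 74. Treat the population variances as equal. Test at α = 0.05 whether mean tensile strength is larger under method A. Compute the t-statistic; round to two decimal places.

Let group 1 = method A, group 2 = method B. H0: μ_1 = μ_2; H1: μ_1 > μ_2 (two-sample pooled-variance t-test, right-tailed).
s_p² = [(48−1)·59.3² + (49−1)·74²]/(48+49−2) = 4506.56
t = (309 − 276)/√[4506.56·(1/48 + 1/49)] = 2.42
df = n₁ + n₂ − 2 = 95
p-value = P(T ≥ 2.42) ≈ 0.009
Since p ≈ 0.009 < α = 0.05, reject H0; the data support H1.

2.42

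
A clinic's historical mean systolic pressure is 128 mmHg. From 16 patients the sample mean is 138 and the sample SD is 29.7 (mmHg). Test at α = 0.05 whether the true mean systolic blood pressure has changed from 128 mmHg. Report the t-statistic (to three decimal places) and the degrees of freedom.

t = 1.347, df = 15

H0: μ = 128; H1: μ ≠ 128 (one-sample t-test, two-sided).
t = (x̄ − μ₀)/(s/√n) = (138 − 128)/(29.7/√16) = 1.347
df = n − 1 = 15
Two-sided p-value ≈ 0.198
Since p ≈ 0.198 > α = 0.05, fail to reject H0; the data do not provide sufficient evidence against H0.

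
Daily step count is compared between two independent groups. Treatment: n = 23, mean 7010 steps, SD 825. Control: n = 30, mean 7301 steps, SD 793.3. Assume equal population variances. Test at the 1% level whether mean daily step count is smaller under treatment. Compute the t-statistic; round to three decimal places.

Let group 1 = treatment, group 2 = control. H0: μ_1 = μ_2; H1: μ_1 < μ_2 (two-sample pooled-variance t-test, left-tailed).
s_p² = [(23−1)·825² + (30−1)·793.3²]/(23+30−2) = 651454
t = (7010 − 7301)/√[651454·(1/23 + 1/30)] = -1.301
df = n₁ + n₂ − 2 = 51
p-value = P(T ≤ -1.301) ≈ 0.100
Since p ≈ 0.100 > α = 0.01, fail to reject H0; the evidence is not statistically significant.

-1.301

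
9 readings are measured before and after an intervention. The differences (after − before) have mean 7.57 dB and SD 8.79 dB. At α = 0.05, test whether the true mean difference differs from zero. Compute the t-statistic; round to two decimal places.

2.58

H0: μ_d = 0; H1: μ_d ≠ 0 (paired t-test on the differences, two-sided).
t = d̄/(s_d/√n) = 7.57/(8.79/√9) = 2.58
df = n − 1 = 8
Two-sided p-value ≈ 0.0324
Since p ≈ 0.0324 < α = 0.05, reject H0; the data support H1.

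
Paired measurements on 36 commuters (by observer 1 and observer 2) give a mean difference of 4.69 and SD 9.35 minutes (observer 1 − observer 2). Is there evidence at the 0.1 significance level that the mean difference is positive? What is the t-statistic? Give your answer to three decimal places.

3.010

H0: μ_d = 0; H1: μ_d > 0 (paired t-test on the differences, right-tailed).
t = d̄/(s_d/√n) = 4.69/(9.35/√36) = 3.010
df = n − 1 = 35
p-value = P(T ≥ 3.010) ≈ 0.0024
Since p ≈ 0.0024 < α = 0.1, reject H0; the data support H1.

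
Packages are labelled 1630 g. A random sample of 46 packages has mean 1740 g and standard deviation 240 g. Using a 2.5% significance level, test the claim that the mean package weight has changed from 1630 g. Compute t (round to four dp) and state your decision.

H0: μ = 1630; H1: μ ≠ 1630 (one-sample t-test, two-sided).
t = (x̄ − μ₀)/(s/√n) = (1740 − 1630)/(240/√46) = 3.1086
df = n − 1 = 45
Two-sided p-value ≈ 0.003
Since p ≈ 0.003 < α = 0.025, reject H0; the evidence is statistically significant.

t = 3.1086; reject H0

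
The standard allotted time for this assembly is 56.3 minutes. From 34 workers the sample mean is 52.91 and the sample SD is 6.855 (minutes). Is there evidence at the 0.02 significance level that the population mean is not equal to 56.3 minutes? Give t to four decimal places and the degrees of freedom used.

t = -2.8836, df = 33

H0: μ = 56.3; H1: μ ≠ 56.3 (one-sample t-test, two-sided).
t = (x̄ − μ₀)/(s/√n) = (52.91 − 56.3)/(6.855/√34) = -2.8836
df = n − 1 = 33
Two-sided p-value ≈ 0.0069
Since p ≈ 0.0069 < α = 0.02, reject H0; the data support H1.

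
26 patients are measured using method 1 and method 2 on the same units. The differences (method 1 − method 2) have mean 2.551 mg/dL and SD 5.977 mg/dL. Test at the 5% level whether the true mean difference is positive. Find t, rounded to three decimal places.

H0: μ_d = 0; H1: μ_d > 0 (paired t-test on the differences, right-tailed).
t = d̄/(s_d/√n) = 2.551/(5.977/√26) = 2.176
df = n − 1 = 25
p-value = P(T ≥ 2.176) ≈ 0.0196
Since p ≈ 0.0196 < α = 0.05, reject H0; the data support H1.

2.176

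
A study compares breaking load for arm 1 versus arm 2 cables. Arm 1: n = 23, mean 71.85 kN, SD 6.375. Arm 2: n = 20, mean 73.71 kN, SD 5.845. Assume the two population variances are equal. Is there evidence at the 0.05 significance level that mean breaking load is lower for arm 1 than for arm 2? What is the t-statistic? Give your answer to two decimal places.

Let group 1 = arm 1, group 2 = arm 2. H0: μ_1 = μ_2; H1: μ_1 < μ_2 (two-sample pooled-variance t-test, left-tailed).
s_p² = [(23−1)·6.375² + (20−1)·5.845²]/(23+20−2) = 37.6393
t = (71.85 − 73.71)/√[37.6393·(1/23 + 1/20)] = -0.99
df = n₁ + n₂ − 2 = 41
p-value = P(T ≤ -0.99) ≈ 0.1636
Since p ≈ 0.1636 > α = 0.05, fail to reject H0; the evidence is not statistically significant.

-0.99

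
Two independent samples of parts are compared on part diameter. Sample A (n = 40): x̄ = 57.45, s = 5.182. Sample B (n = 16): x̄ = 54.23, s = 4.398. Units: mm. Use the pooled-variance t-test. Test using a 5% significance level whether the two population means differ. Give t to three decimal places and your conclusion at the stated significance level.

t = 2.187; reject H0

Let group 1 = sample A, group 2 = sample B. H0: μ_1 = μ_2; H1: μ_1 ≠ μ_2 (two-sample pooled-variance t-test, two-sided).
s_p² = [(40−1)·5.182² + (16−1)·4.398²]/(40+16−2) = 24.7668
t = (57.45 − 54.23)/√[24.7668·(1/40 + 1/16)] = 2.187
df = n₁ + n₂ − 2 = 54
Two-sided p-value ≈ 0.033
Since p ≈ 0.033 < α = 0.05, reject H0; the data support H1.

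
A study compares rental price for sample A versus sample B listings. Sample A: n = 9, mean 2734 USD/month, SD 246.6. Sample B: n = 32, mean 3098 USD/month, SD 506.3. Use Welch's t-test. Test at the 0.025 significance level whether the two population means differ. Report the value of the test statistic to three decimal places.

Let group 1 = sample A, group 2 = sample B. H0: μ_1 = μ_2; H1: μ_1 ≠ μ_2 (Welch's two-sample t-test, two-sided).
t = (x̄_1 − x̄_2)/√(s_1²/n_1 + s_2²/n_2) = (2734 − 3098)/√(246.6²/9 + 506.3²/32) = -2.995
Welch–Satterthwaite df ≈ 28.04
Two-sided p-value ≈ 0.0057
Since p ≈ 0.0057 < α = 0.025, reject H0; the data support H1.

-2.995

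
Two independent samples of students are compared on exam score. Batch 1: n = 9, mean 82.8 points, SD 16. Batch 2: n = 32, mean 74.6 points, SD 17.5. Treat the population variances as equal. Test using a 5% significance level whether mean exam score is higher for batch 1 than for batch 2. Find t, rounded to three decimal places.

1.263

Let group 1 = batch 1, group 2 = batch 2. H0: μ_1 = μ_2; H1: μ_1 > μ_2 (two-sample pooled-variance t-test, right-tailed).
s_p² = [(9−1)·16² + (32−1)·17.5²]/(9+32−2) = 295.942
t = (82.8 − 74.6)/√[295.942·(1/9 + 1/32)] = 1.263
df = n₁ + n₂ − 2 = 39
p-value = P(T ≥ 1.263) ≈ 0.1070
Since p ≈ 0.1070 > α = 0.05, fail to reject H0; the evidence is not statistically significant.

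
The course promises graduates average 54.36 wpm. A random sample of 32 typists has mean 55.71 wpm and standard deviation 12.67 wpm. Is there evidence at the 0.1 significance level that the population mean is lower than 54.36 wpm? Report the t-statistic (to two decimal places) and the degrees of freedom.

H0: μ = 54.36; H1: μ < 54.36 (one-sample t-test, left-tailed).
t = (x̄ − μ₀)/(s/√n) = (55.71 − 54.36)/(12.67/√32) = 0.60
df = n − 1 = 31
p-value = P(T ≤ 0.60) ≈ 0.724
Since p ≈ 0.724 > α = 0.1, fail to reject H0; the evidence is not statistically significant.

t = 0.60, df = 31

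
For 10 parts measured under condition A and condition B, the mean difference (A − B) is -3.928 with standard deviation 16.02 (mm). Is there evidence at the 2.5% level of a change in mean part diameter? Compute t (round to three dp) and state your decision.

t = -0.775; fail to reject H0

H0: μ_d = 0; H1: μ_d ≠ 0 (paired t-test on the differences, two-sided).
t = d̄/(s_d/√n) = -3.928/(16.02/√10) = -0.775
df = n − 1 = 9
Two-sided p-value ≈ 0.4580
Since p ≈ 0.4580 > α = 0.025, fail to reject H0; the evidence is not statistically significant.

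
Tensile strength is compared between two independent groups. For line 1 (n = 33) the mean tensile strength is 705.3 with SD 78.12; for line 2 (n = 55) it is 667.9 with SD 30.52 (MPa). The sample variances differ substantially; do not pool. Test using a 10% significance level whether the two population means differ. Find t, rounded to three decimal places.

2.632

Let group 1 = line 1, group 2 = line 2. H0: μ_1 = μ_2; H1: μ_1 ≠ μ_2 (Welch's two-sample t-test, two-sided).
t = (x̄_1 − x̄_2)/√(s_1²/n_1 + s_2²/n_2) = (705.3 − 667.9)/√(78.12²/33 + 30.52²/55) = 2.632
Welch–Satterthwaite df ≈ 37.94
Two-sided p-value ≈ 0.0122
Since p ≈ 0.0122 < α = 0.1, reject H0; the evidence is statistically significant.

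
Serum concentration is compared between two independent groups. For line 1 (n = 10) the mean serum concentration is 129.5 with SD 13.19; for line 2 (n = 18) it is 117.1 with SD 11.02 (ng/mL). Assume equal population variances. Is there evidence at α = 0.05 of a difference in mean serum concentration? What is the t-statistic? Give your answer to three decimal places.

2.661

Let group 1 = line 1, group 2 = line 2. H0: μ_1 = μ_2; H1: μ_1 ≠ μ_2 (two-sample pooled-variance t-test, two-sided).
s_p² = [(10−1)·13.19² + (18−1)·11.02²]/(10+18−2) = 139.626
t = (129.5 − 117.1)/√[139.626·(1/10 + 1/18)] = 2.661
df = n₁ + n₂ − 2 = 26
Two-sided p-value ≈ 0.013
Since p ≈ 0.013 < α = 0.05, reject H0; the data support H1.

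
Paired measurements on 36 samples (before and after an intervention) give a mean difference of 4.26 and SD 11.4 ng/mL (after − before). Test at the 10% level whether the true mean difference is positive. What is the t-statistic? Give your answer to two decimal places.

H0: μ_d = 0; H1: μ_d > 0 (paired t-test on the differences, right-tailed).
t = d̄/(s_d/√n) = 4.26/(11.4/√36) = 2.24
df = n − 1 = 35
p-value = P(T ≥ 2.24) ≈ 0.0157
Since p ≈ 0.0157 < α = 0.1, reject H0; the evidence is statistically significant.

2.24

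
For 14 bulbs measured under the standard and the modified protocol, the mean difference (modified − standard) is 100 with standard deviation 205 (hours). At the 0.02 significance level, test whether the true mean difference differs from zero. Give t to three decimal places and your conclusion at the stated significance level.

t = 1.825; fail to reject H0

H0: μ_d = 0; H1: μ_d ≠ 0 (paired t-test on the differences, two-sided).
t = d̄/(s_d/√n) = 100/(205/√14) = 1.825
df = n − 1 = 13
Two-sided p-value ≈ 0.0910
Since p ≈ 0.0910 > α = 0.02, fail to reject H0; the evidence is not statistically significant.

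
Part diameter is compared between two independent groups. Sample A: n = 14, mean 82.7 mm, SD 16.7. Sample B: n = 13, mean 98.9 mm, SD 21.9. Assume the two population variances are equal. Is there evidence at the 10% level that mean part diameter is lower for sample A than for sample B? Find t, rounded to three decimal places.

-2.171

Let group 1 = sample A, group 2 = sample B. H0: μ_1 = μ_2; H1: μ_1 < μ_2 (two-sample pooled-variance t-test, left-tailed).
s_p² = [(14−1)·16.7² + (13−1)·21.9²]/(14+13−2) = 375.236
t = (82.7 − 98.9)/√[375.236·(1/14 + 1/13)] = -2.171
df = n₁ + n₂ − 2 = 25
p-value = P(T ≤ -2.171) ≈ 0.020
Since p ≈ 0.020 < α = 0.1, reject H0; the data support H1.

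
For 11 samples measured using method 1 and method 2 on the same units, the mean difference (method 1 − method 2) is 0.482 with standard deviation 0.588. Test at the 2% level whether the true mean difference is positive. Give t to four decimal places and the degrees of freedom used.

H0: μ_d = 0; H1: μ_d > 0 (paired t-test on the differences, right-tailed).
t = d̄/(s_d/√n) = 0.482/(0.588/√11) = 2.7187
df = n − 1 = 10
p-value = P(T ≥ 2.7187) ≈ 0.011
Since p ≈ 0.011 < α = 0.02, reject H0; the data support H1.

t = 2.7187, df = 10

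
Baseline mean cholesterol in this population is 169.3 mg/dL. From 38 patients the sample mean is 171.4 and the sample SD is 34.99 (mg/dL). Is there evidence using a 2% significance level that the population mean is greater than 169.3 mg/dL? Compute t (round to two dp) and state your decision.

t = 0.37; fail to reject H0

H0: μ = 169.3; H1: μ > 169.3 (one-sample t-test, right-tailed).
t = (x̄ − μ₀)/(s/√n) = (171.4 − 169.3)/(34.99/√38) = 0.37
df = n − 1 = 37
p-value = P(T ≥ 0.37) ≈ 0.3568
Since p ≈ 0.3568 > α = 0.02, fail to reject H0; the evidence is not statistically significant.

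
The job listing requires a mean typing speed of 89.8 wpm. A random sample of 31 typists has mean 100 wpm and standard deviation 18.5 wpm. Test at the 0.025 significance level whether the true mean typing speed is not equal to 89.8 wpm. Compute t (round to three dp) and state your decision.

t = 3.070; reject H0

H0: μ = 89.8; H1: μ ≠ 89.8 (one-sample t-test, two-sided).
t = (x̄ − μ₀)/(s/√n) = (100 − 89.8)/(18.5/√31) = 3.070
df = n − 1 = 30
Two-sided p-value ≈ 0.005
Since p ≈ 0.005 < α = 0.025, reject H0; the evidence is statistically significant.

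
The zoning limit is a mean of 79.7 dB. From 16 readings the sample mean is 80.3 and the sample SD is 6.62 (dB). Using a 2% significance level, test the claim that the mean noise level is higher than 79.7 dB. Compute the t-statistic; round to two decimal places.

H0: μ = 79.7; H1: μ > 79.7 (one-sample t-test, right-tailed).
t = (x̄ − μ₀)/(s/√n) = (80.3 − 79.7)/(6.62/√16) = 0.36
df = n − 1 = 15
p-value = P(T ≥ 0.36) ≈ 0.361
Since p ≈ 0.361 > α = 0.02, fail to reject H0; the data do not provide sufficient evidence against H0.

0.36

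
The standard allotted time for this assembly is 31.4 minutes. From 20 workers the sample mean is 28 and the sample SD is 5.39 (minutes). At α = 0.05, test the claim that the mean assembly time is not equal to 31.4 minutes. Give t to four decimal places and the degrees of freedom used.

t = -2.8210, df = 19

H0: μ = 31.4; H1: μ ≠ 31.4 (one-sample t-test, two-sided).
t = (x̄ − μ₀)/(s/√n) = (28 − 31.4)/(5.39/√20) = -2.8210
df = n − 1 = 19
Two-sided p-value ≈ 0.0109
Since p ≈ 0.0109 < α = 0.05, reject H0; the evidence is statistically significant.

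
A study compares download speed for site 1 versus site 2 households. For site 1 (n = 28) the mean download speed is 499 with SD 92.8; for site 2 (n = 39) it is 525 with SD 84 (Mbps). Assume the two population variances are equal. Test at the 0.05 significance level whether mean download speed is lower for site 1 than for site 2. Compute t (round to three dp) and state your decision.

Let group 1 = site 1, group 2 = site 2. H0: μ_1 = μ_2; H1: μ_1 < μ_2 (two-sample pooled-variance t-test, left-tailed).
s_p² = [(28−1)·92.8² + (39−1)·84²]/(28+39−2) = 7702.27
t = (499 − 525)/√[7702.27·(1/28 + 1/39)] = -1.196
df = n₁ + n₂ − 2 = 65
p-value = P(T ≤ -1.196) ≈ 0.118
Since p ≈ 0.118 > α = 0.05, fail to reject H0; the data do not provide sufficient evidence against H0.

t = -1.196; fail to reject H0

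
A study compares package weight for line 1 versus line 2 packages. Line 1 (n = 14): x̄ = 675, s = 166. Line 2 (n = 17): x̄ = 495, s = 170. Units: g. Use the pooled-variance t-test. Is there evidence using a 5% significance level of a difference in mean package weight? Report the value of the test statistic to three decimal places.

Let group 1 = line 1, group 2 = line 2. H0: μ_1 = μ_2; H1: μ_1 ≠ μ_2 (two-sample pooled-variance t-test, two-sided).
s_p² = [(14−1)·166² + (17−1)·170²]/(14+17−2) = 28297.5
t = (675 − 495)/√[28297.5·(1/14 + 1/17)] = 2.965
df = n₁ + n₂ − 2 = 29
Two-sided p-value ≈ 0.006
Since p ≈ 0.006 < α = 0.05, reject H0; the data support H1.

2.965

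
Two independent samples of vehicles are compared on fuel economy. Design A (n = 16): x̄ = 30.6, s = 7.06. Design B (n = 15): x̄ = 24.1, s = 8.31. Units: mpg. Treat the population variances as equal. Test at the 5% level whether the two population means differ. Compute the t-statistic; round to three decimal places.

Let group 1 = design A, group 2 = design B. H0: μ_1 = μ_2; H1: μ_1 ≠ μ_2 (two-sample pooled-variance t-test, two-sided).
s_p² = [(16−1)·7.06² + (15−1)·8.31²]/(16+15−2) = 59.1186
t = (30.6 − 24.1)/√[59.1186·(1/16 + 1/15)] = 2.352
df = n₁ + n₂ − 2 = 29
Two-sided p-value ≈ 0.0257
Since p ≈ 0.0257 < α = 0.05, reject H0; the evidence is statistically significant.

2.352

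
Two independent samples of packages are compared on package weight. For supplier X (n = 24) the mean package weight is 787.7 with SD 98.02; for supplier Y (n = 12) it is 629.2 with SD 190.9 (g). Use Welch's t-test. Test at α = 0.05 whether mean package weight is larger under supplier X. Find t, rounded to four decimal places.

Let group 1 = supplier X, group 2 = supplier Y. H0: μ_1 = μ_2; H1: μ_1 > μ_2 (Welch's two-sample t-test, right-tailed).
t = (x̄_1 − x̄_2)/√(s_1²/n_1 + s_2²/n_2) = (787.7 − 629.2)/√(98.02²/24 + 190.9²/12) = 2.7035
Welch–Satterthwaite df ≈ 13.98
p-value = P(T ≥ 2.7035) ≈ 0.009
Since p ≈ 0.009 < α = 0.05, reject H0; the data support H1.

2.7035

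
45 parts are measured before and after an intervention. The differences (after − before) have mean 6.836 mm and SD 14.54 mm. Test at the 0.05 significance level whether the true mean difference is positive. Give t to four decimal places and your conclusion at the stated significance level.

t = 3.1539; reject H0

H0: μ_d = 0; H1: μ_d > 0 (paired t-test on the differences, right-tailed).
t = d̄/(s_d/√n) = 6.836/(14.54/√45) = 3.1539
df = n − 1 = 44
p-value = P(T ≥ 3.1539) ≈ 0.0015
Since p ≈ 0.0015 < α = 0.05, reject H0; the evidence is statistically significant.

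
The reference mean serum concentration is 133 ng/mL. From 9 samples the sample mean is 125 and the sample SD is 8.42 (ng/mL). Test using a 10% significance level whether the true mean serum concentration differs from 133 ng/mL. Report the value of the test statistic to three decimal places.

H0: μ = 133; H1: μ ≠ 133 (one-sample t-test, two-sided).
t = (x̄ − μ₀)/(s/√n) = (125 − 133)/(8.42/√9) = -2.850
df = n − 1 = 8
Two-sided p-value ≈ 0.0215
Since p ≈ 0.0215 < α = 0.1, reject H0; the evidence is statistically significant.

-2.850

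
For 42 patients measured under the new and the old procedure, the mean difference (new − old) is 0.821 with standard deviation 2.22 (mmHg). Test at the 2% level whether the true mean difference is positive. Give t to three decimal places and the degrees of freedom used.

t = 2.397, df = 41

H0: μ_d = 0; H1: μ_d > 0 (paired t-test on the differences, right-tailed).
t = d̄/(s_d/√n) = 0.821/(2.22/√42) = 2.397
df = n − 1 = 41
p-value = P(T ≥ 2.397) ≈ 0.0106
Since p ≈ 0.0106 < α = 0.02, reject H0; the data support H1.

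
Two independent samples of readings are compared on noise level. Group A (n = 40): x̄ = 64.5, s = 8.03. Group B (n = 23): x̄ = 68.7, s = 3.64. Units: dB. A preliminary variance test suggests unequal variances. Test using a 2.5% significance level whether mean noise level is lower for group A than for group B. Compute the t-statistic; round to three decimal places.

Let group 1 = group A, group 2 = group B. H0: μ_1 = μ_2; H1: μ_1 < μ_2 (Welch's two-sample t-test, left-tailed).
t = (x̄_1 − x̄_2)/√(s_1²/n_1 + s_2²/n_2) = (64.5 − 68.7)/√(8.03²/40 + 3.64²/23) = -2.839
Welch–Satterthwaite df ≈ 58.59
p-value = P(T ≤ -2.839) ≈ 0.0031
Since p ≈ 0.0031 < α = 0.025, reject H0; the evidence is statistically significant.

-2.839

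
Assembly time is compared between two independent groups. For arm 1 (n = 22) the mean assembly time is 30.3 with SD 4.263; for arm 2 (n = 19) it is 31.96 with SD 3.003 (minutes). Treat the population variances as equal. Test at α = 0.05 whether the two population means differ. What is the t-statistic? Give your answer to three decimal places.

-1.419

Let group 1 = arm 1, group 2 = arm 2. H0: μ_1 = μ_2; H1: μ_1 ≠ μ_2 (two-sample pooled-variance t-test, two-sided).
s_p² = [(22−1)·4.263² + (19−1)·3.003²]/(22+19−2) = 13.9477
t = (30.3 − 31.96)/√[13.9477·(1/22 + 1/19)] = -1.419
df = n₁ + n₂ − 2 = 39
Two-sided p-value ≈ 0.1638
Since p ≈ 0.1638 > α = 0.05, fail to reject H0; the evidence is not statistically significant.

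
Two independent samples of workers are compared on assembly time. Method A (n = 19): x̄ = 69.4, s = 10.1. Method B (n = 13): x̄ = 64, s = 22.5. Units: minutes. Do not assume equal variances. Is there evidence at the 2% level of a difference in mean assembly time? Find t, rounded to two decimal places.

0.81

Let group 1 = method A, group 2 = method B. H0: μ_1 = μ_2; H1: μ_1 ≠ μ_2 (Welch's two-sample t-test, two-sided).
t = (x̄_1 − x̄_2)/√(s_1²/n_1 + s_2²/n_2) = (69.4 − 64)/√(10.1²/19 + 22.5²/13) = 0.81
Welch–Satterthwaite df ≈ 15.34
Two-sided p-value ≈ 0.430
Since p ≈ 0.430 > α = 0.02, fail to reject H0; the data do not provide sufficient evidence against H0.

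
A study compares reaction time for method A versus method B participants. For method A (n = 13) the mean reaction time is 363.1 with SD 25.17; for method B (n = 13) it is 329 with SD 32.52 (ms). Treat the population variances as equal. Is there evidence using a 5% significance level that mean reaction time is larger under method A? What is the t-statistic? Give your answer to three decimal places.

Let group 1 = method A, group 2 = method B. H0: μ_1 = μ_2; H1: μ_1 > μ_2 (two-sample pooled-variance t-test, right-tailed).
s_p² = [(13−1)·25.17² + (13−1)·32.52²]/(13+13−2) = 845.54
t = (363.1 − 329)/√[845.54·(1/13 + 1/13)] = 2.990
df = n₁ + n₂ − 2 = 24
p-value = P(T ≥ 2.990) ≈ 0.003
Since p ≈ 0.003 < α = 0.05, reject H0; the data support H1.

2.990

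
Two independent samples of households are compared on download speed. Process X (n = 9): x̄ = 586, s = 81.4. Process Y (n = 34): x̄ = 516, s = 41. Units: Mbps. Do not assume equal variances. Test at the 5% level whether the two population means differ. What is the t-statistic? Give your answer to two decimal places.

2.50

Let group 1 = process X, group 2 = process Y. H0: μ_1 = μ_2; H1: μ_1 ≠ μ_2 (Welch's two-sample t-test, two-sided).
t = (x̄_1 − x̄_2)/√(s_1²/n_1 + s_2²/n_2) = (586 − 516)/√(81.4²/9 + 41²/34) = 2.50
Welch–Satterthwaite df ≈ 9.10
Two-sided p-value ≈ 0.034
Since p ≈ 0.034 < α = 0.05, reject H0; the evidence is statistically significant.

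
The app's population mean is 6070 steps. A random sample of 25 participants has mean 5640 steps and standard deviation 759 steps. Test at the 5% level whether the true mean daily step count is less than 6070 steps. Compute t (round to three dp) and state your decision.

t = -2.833; reject H0

H0: μ = 6070; H1: μ < 6070 (one-sample t-test, left-tailed).
t = (x̄ − μ₀)/(s/√n) = (5640 − 6070)/(759/√25) = -2.833
df = n − 1 = 24
p-value = P(T ≤ -2.833) ≈ 0.005
Since p ≈ 0.005 < α = 0.05, reject H0; the data support H1.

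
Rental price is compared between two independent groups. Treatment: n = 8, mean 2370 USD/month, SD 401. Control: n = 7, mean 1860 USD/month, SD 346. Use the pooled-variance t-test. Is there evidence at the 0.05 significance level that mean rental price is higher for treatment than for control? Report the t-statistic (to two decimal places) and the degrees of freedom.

Let group 1 = treatment, group 2 = control. H0: μ_1 = μ_2; H1: μ_1 > μ_2 (two-sample pooled-variance t-test, right-tailed).
s_p² = [(8−1)·401² + (7−1)·346²]/(8+7−2) = 141839
t = (2370 − 1860)/√[141839·(1/8 + 1/7)] = 2.62
df = n₁ + n₂ − 2 = 13
p-value = P(T ≥ 2.62) ≈ 0.0107
Since p ≈ 0.0107 < α = 0.05, reject H0; the data support H1.

t = 2.62, df = 13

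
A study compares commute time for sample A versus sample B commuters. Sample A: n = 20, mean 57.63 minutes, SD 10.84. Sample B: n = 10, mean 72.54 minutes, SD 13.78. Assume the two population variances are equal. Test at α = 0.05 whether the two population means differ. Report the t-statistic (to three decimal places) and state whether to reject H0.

Let group 1 = sample A, group 2 = sample B. H0: μ_1 = μ_2; H1: μ_1 ≠ μ_2 (two-sample pooled-variance t-test, two-sided).
s_p² = [(20−1)·10.84² + (10−1)·13.78²]/(20+10−2) = 140.772
t = (57.63 − 72.54)/√[140.772·(1/20 + 1/10)] = -3.245
df = n₁ + n₂ − 2 = 28
Two-sided p-value ≈ 0.0030
Since p ≈ 0.0030 < α = 0.05, reject H0; the evidence is statistically significant.

t = -3.245; reject H0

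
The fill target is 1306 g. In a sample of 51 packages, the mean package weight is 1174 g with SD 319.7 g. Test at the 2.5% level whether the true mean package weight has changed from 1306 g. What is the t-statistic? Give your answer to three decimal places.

H0: μ = 1306; H1: μ ≠ 1306 (one-sample t-test, two-sided).
t = (x̄ − μ₀)/(s/√n) = (1174 − 1306)/(319.7/√51) = -2.949
df = n − 1 = 50
Two-sided p-value ≈ 0.0048
Since p ≈ 0.0048 < α = 0.025, reject H0; the evidence is statistically significant.

-2.949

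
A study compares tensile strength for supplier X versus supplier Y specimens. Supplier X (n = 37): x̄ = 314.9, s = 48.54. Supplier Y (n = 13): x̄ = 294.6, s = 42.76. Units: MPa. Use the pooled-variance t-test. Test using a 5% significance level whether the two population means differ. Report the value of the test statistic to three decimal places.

1.335

Let group 1 = supplier X, group 2 = supplier Y. H0: μ_1 = μ_2; H1: μ_1 ≠ μ_2 (two-sample pooled-variance t-test, two-sided).
s_p² = [(37−1)·48.54² + (13−1)·42.76²]/(37+13−2) = 2224.2
t = (314.9 − 294.6)/√[2224.2·(1/37 + 1/13)] = 1.335
df = n₁ + n₂ − 2 = 48
Two-sided p-value ≈ 0.188
Since p ≈ 0.188 > α = 0.05, fail to reject H0; the data do not provide sufficient evidence against H0.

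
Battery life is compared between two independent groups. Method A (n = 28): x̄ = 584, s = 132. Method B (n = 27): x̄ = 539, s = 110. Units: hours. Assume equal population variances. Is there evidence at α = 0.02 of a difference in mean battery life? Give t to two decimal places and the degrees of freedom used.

t = 1.37, df = 53

Let group 1 = method A, group 2 = method B. H0: μ_1 = μ_2; H1: μ_1 ≠ μ_2 (two-sample pooled-variance t-test, two-sided).
s_p² = [(28−1)·132² + (27−1)·110²]/(28+27−2) = 14812.2
t = (584 − 539)/√[14812.2·(1/28 + 1/27)] = 1.37
df = n₁ + n₂ − 2 = 53
Two-sided p-value ≈ 0.176
Since p ≈ 0.176 > α = 0.02, fail to reject H0; the evidence is not statistically significant.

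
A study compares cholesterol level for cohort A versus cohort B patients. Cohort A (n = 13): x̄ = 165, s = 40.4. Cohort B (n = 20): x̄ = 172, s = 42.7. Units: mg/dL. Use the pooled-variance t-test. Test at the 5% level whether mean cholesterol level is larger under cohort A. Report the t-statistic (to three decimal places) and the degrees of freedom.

Let group 1 = cohort A, group 2 = cohort B. H0: μ_1 = μ_2; H1: μ_1 > μ_2 (two-sample pooled-variance t-test, right-tailed).
s_p² = [(13−1)·40.4² + (20−1)·42.7²]/(13+20−2) = 1749.3
t = (165 − 172)/√[1749.3·(1/13 + 1/20)] = -0.470
df = n₁ + n₂ − 2 = 31
p-value = P(T ≥ -0.470) ≈ 0.679
Since p ≈ 0.679 > α = 0.05, fail to reject H0; the evidence is not statistically significant.

t = -0.470, df = 31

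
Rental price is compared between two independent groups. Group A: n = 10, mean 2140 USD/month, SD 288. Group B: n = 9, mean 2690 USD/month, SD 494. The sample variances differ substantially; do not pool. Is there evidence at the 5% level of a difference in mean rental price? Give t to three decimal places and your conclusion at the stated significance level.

Let group 1 = group A, group 2 = group B. H0: μ_1 = μ_2; H1: μ_1 ≠ μ_2 (Welch's two-sample t-test, two-sided).
t = (x̄_1 − x̄_2)/√(s_1²/n_1 + s_2²/n_2) = (2140 − 2690)/√(288²/10 + 494²/9) = -2.923
Welch–Satterthwaite df ≈ 12.60
Two-sided p-value ≈ 0.0122
Since p ≈ 0.0122 < α = 0.05, reject H0; the evidence is statistically significant.

t = -2.923; reject H0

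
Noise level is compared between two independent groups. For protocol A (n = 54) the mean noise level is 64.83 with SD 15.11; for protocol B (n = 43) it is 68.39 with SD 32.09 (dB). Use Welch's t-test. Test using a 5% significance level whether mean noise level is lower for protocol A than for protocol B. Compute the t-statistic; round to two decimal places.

Let group 1 = protocol A, group 2 = protocol B. H0: μ_1 = μ_2; H1: μ_1 < μ_2 (Welch's two-sample t-test, left-tailed).
t = (x̄_1 − x̄_2)/√(s_1²/n_1 + s_2²/n_2) = (64.83 − 68.39)/√(15.11²/54 + 32.09²/43) = -0.67
Welch–Satterthwaite df ≈ 56.74
p-value = P(T ≤ -0.67) ≈ 0.253
Since p ≈ 0.253 > α = 0.05, fail to reject H0; the evidence is not statistically significant.

-0.67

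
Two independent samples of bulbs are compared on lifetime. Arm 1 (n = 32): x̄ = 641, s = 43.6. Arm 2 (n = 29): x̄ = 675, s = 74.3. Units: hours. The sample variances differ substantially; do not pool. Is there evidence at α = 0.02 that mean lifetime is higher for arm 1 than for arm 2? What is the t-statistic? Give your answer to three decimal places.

Let group 1 = arm 1, group 2 = arm 2. H0: μ_1 = μ_2; H1: μ_1 > μ_2 (Welch's two-sample t-test, right-tailed).
t = (x̄_1 − x̄_2)/√(s_1²/n_1 + s_2²/n_2) = (641 − 675)/√(43.6²/32 + 74.3²/29) = -2.151
Welch–Satterthwaite df ≈ 44.31
p-value = P(T ≥ -2.151) ≈ 0.9815
Since p ≈ 0.9815 > α = 0.02, fail to reject H0; the evidence is not statistically significant.

-2.151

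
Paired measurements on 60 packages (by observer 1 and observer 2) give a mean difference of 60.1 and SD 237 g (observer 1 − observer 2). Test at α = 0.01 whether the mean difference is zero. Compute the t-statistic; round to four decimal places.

H0: μ_d = 0; H1: μ_d ≠ 0 (paired t-test on the differences, two-sided).
t = d̄/(s_d/√n) = 60.1/(237/√60) = 1.9643
df = n − 1 = 59
Two-sided p-value ≈ 0.054
Since p ≈ 0.054 > α = 0.01, fail to reject H0; the evidence is not statistically significant.

1.9643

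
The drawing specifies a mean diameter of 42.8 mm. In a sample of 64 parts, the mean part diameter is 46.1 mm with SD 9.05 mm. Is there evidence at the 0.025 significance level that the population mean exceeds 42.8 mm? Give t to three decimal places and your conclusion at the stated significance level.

t = 2.917; reject H0

H0: μ = 42.8; H1: μ > 42.8 (one-sample t-test, right-tailed).
t = (x̄ − μ₀)/(s/√n) = (46.1 − 42.8)/(9.05/√64) = 2.917
df = n − 1 = 63
p-value = P(T ≥ 2.917) ≈ 0.0024
Since p ≈ 0.0024 < α = 0.025, reject H0; the data support H1.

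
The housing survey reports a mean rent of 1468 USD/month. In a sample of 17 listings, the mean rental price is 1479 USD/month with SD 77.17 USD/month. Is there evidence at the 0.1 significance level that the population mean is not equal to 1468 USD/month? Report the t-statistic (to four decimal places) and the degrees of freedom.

t = 0.5877, df = 16

H0: μ = 1468; H1: μ ≠ 1468 (one-sample t-test, two-sided).
t = (x̄ − μ₀)/(s/√n) = (1479 − 1468)/(77.17/√17) = 0.5877
df = n − 1 = 16
Two-sided p-value ≈ 0.5649
Since p ≈ 0.5649 > α = 0.1, fail to reject H0; the data do not provide sufficient evidence against H0.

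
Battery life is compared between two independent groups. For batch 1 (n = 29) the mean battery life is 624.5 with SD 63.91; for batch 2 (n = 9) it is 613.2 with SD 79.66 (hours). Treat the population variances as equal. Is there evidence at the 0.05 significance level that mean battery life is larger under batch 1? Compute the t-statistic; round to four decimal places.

0.4373

Let group 1 = batch 1, group 2 = batch 2. H0: μ_1 = μ_2; H1: μ_1 > μ_2 (two-sample pooled-variance t-test, right-tailed).
s_p² = [(29−1)·63.91² + (9−1)·79.66²]/(29+9−2) = 4586.98
t = (624.5 − 613.2)/√[4586.98·(1/29 + 1/9)] = 0.4373
df = n₁ + n₂ − 2 = 36
p-value = P(T ≥ 0.4373) ≈ 0.332
Since p ≈ 0.332 > α = 0.05, fail to reject H0; the data do not provide sufficient evidence against H0.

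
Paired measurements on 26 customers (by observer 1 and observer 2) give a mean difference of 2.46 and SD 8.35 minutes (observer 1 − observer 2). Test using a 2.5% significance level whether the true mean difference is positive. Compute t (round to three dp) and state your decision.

t = 1.502; fail to reject H0

H0: μ_d = 0; H1: μ_d > 0 (paired t-test on the differences, right-tailed).
t = d̄/(s_d/√n) = 2.46/(8.35/√26) = 1.502
df = n − 1 = 25
p-value = P(T ≥ 1.502) ≈ 0.073
Since p ≈ 0.073 > α = 0.025, fail to reject H0; the data do not provide sufficient evidence against H0.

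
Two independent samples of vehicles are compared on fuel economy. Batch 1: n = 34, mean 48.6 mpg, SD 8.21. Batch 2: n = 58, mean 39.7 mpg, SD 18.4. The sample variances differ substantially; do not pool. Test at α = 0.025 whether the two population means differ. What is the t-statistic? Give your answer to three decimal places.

Let group 1 = batch 1, group 2 = batch 2. H0: μ_1 = μ_2; H1: μ_1 ≠ μ_2 (Welch's two-sample t-test, two-sided).
t = (x̄_1 − x̄_2)/√(s_1²/n_1 + s_2²/n_2) = (48.6 − 39.7)/√(8.21²/34 + 18.4²/58) = 3.183
Welch–Satterthwaite df ≈ 85.30
Two-sided p-value ≈ 0.0020
Since p ≈ 0.0020 < α = 0.025, reject H0; the data support H1.

3.183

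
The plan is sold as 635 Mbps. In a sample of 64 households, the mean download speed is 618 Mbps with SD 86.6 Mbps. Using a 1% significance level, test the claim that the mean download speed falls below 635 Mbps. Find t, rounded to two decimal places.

-1.57

H0: μ = 635; H1: μ < 635 (one-sample t-test, left-tailed).
t = (x̄ − μ₀)/(s/√n) = (618 − 635)/(86.6/√64) = -1.57
df = n − 1 = 63
p-value = P(T ≤ -1.57) ≈ 0.061
Since p ≈ 0.061 > α = 0.01, fail to reject H0; the data do not provide sufficient evidence against H0.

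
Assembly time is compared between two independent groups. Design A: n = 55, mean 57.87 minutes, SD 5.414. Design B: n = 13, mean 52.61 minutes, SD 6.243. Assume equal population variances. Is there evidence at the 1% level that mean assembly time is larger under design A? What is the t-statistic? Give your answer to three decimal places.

Let group 1 = design A, group 2 = design B. H0: μ_1 = μ_2; H1: μ_1 > μ_2 (two-sample pooled-variance t-test, right-tailed).
s_p² = [(55−1)·5.414² + (13−1)·6.243²]/(55+13−2) = 31.0684
t = (57.87 − 52.61)/√[31.0684·(1/55 + 1/13)] = 3.060
df = n₁ + n₂ − 2 = 66
p-value = P(T ≥ 3.060) ≈ 0.002
Since p ≈ 0.002 < α = 0.01, reject H0; the data support H1.

3.060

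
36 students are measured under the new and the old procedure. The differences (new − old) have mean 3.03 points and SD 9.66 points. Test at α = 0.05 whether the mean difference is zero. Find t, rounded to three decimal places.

H0: μ_d = 0; H1: μ_d ≠ 0 (paired t-test on the differences, two-sided).
t = d̄/(s_d/√n) = 3.03/(9.66/√36) = 1.882
df = n − 1 = 35
Two-sided p-value ≈ 0.0682
Since p ≈ 0.0682 > α = 0.05, fail to reject H0; the data do not provide sufficient evidence against H0.

1.882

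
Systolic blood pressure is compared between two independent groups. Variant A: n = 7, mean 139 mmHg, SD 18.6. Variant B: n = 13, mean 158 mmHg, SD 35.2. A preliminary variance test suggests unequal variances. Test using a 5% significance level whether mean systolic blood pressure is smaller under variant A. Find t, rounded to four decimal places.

Let group 1 = variant A, group 2 = variant B. H0: μ_1 = μ_2; H1: μ_1 < μ_2 (Welch's two-sample t-test, left-tailed).
t = (x̄_1 − x̄_2)/√(s_1²/n_1 + s_2²/n_2) = (139 − 158)/√(18.6²/7 + 35.2²/13) = -1.5793
Welch–Satterthwaite df ≈ 17.99
p-value = P(T ≤ -1.5793) ≈ 0.0658
Since p ≈ 0.0658 > α = 0.05, fail to reject H0; the data do not provide sufficient evidence against H0.

-1.5793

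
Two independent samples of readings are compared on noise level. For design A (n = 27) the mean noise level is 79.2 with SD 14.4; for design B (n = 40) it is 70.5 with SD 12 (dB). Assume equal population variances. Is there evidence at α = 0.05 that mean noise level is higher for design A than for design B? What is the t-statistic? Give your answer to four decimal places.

Let group 1 = design A, group 2 = design B. H0: μ_1 = μ_2; H1: μ_1 > μ_2 (two-sample pooled-variance t-test, right-tailed).
s_p² = [(27−1)·14.4² + (40−1)·12²]/(27+40−2) = 169.344
t = (79.2 − 70.5)/√[169.344·(1/27 + 1/40)] = 2.6842
df = n₁ + n₂ − 2 = 65
p-value = P(T ≥ 2.6842) ≈ 0.0046
Since p ≈ 0.0046 < α = 0.05, reject H0; the evidence is statistically significant.

2.6842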